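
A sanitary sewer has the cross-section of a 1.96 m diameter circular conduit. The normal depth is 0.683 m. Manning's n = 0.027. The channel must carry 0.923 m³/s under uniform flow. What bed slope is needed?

S = 0.0026

For a circular section of diameter D = 1.96 m at depth y = 0.683 m, the central angle is θ = 2 arccos(1 − 2y/D) = 2.526 rad. Then A = (D²/8)(θ − sin θ) = 0.9355 m² and P = Dθ/2 = 2.475 m.
Hydraulic radius R = A/P = 0.9355/2.475 = 0.3779 m.
From Manning's equation, S = [nQ / (1 A R^(2/3))]² = [0.027 × 0.923 / (1 × 0.9355 × 0.3779^(2/3))]² = 0.0026.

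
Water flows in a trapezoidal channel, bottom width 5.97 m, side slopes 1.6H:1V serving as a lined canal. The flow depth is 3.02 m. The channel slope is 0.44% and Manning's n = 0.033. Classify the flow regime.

subcritical

With bottom width b = 5.97 m and side slope z = 1.6: A = (b + zy)y = (5.97 + 1.6×3.02)×3.02 = 32.62 m²; P = b + 2y√(1+z²) = 5.97 + 2×3.02×1.887 = 17.37 m.
Hydraulic radius R = A/P = 32.62/17.37 = 1.878 m.
V = (1/n) R^(2/3) √S = (1/0.033) × 1.878^(2/3) × √0.0044 = 3.06 m/s. Hydraulic depth D_h = A/T = 32.62/15.63 = 2.087 m.
Froude number Fr = V/√(g·D_h) = 3.06/√(9.81×2.087) = 0.676, which is less than 1, so the flow is subcritical.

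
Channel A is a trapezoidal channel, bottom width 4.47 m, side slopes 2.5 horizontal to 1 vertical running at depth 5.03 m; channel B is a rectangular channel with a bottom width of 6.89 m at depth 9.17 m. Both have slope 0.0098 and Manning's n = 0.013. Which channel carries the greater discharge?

channel A

Channel A: With bottom width b = 4.47 m and side slope z = 2.5: A = (b + zy)y = (4.47 + 2.5×5.03)×5.03 = 85.74 m²; P = b + 2y√(1+z²) = 4.47 + 2×5.03×2.693 = 31.56 m. Hydraulic radius R = A/P = 85.74/31.56 = 2.717 m. Q_A = (1/0.013)·85.74·2.717^(2/3)·√0.0098 = 1271 m³/s.
Channel B: Flow area A = b·y = 6.89 × 9.17 = 63.18 m². Wetted perimeter P = b + 2y = 6.89 + 2×9.17 = 25.23 m. Hydraulic radius R = A/P = 63.18/25.23 = 2.504 m. Q_B = (1/0.013)·63.18·2.504^(2/3)·√0.0098 = 887.2 m³/s.
Q_A = 1271 m³/s vs Q_B = 887.2 m³/s, so channel A carries more.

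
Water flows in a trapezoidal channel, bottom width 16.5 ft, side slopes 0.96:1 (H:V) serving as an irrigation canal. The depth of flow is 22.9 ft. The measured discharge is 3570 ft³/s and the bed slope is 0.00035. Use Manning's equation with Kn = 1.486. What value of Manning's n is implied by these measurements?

With bottom width b = 16.5 ft and side slope z = 0.96: A = (b + zy)y = (16.5 + 0.96×22.9)×22.9 = 881.3 ft²; P = b + 2y√(1+z²) = 16.5 + 2×22.9×1.386 = 79.99 ft.
Hydraulic radius R = A/P = 881.3/79.99 = 11.02 ft.
Rearranging Manning's equation: n = (1.486/Q) A R^(2/3) S^(1/2) = (1.486/3570) × 881.3 × 11.02^(2/3) × √0.00035 = 0.034.

n = 0.034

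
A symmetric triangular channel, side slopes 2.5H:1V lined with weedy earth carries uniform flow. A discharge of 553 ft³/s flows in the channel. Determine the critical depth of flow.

At critical depth, Q² T / (g A³) = 1, i.e. A³/T = Q²/g = 553²/32.2 = 9497.
Trying y = 3.78 ft: A³/T = 2412 — low.
Trying y = 5.64 ft: A³/T = 17830 — high.
Trying y = 4.97 ft: A³/T = 9476 — close enough.

y_c = 4.97 ft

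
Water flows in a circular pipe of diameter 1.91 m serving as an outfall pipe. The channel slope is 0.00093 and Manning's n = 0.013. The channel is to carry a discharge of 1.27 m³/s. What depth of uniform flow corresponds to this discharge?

Manning's equation rearranged: A R^(2/3) = nQ / (1·√S) = 0.013 × 1.27 / (√0.00093) = 0.5414.
Trying y = 0.93 m: A R^(2/3) = 0.8365 — high.
Trying y = 0.729 m: A R^(2/3) = 0.5411 — matches.

y_n = 0.729 m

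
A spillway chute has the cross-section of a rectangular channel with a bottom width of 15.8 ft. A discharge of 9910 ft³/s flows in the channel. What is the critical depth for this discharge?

For a rectangular channel, critical depth y_c = (q²/g)^(1/3) where q = Q/b = 9910/15.8 = 627.2 ft²/s.
So y_c = (627.2²/32.2)^(1/3) = 23 ft.

y_c = 23 ft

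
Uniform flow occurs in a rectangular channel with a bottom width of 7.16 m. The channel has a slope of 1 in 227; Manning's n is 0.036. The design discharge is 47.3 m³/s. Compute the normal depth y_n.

y_n = 2.69 m

Manning's equation rearranged: A R^(2/3) = nQ / (1·√S) = 0.036 × 47.3 / (√0.004405) = 25.66.
At y = 3.23 m: A R^(2/3) = 32.92 — too large.
At y = 2.04 m: A R^(2/3) = 17.39 — too small.
At y = 2.69 m: A R^(2/3) = 25.64 — close enough.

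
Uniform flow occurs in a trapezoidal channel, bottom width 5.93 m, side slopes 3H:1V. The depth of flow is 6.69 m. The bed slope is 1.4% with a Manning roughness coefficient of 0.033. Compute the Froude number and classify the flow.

With bottom width b = 5.93 m and side slope z = 3: A = (b + zy)y = (5.93 + 3×6.69)×6.69 = 173.9 m²; P = b + 2y√(1+z²) = 5.93 + 2×6.69×3.162 = 48.24 m.
Hydraulic radius R = A/P = 173.9/48.24 = 3.606 m.
V = (1/n) R^(2/3) √S = (1/0.033) × 3.606^(2/3) × √0.014 = 8.431 m/s. Hydraulic depth D_h = A/T = 173.9/46.07 = 3.776 m.
Froude number Fr = V/√(g·D_h) = 8.431/√(9.81×3.776) = 1.39, which is greater than 1, so the flow is supercritical.

supercritical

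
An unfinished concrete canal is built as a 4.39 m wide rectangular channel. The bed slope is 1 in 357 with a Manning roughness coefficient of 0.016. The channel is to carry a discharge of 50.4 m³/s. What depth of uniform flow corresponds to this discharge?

Manning's equation rearranged: A R^(2/3) = nQ / (1·√S) = 0.016 × 50.4 / (√0.002801) = 15.24.
At y = 2.33 m: A R^(2/3) = 11.1 — short.
At y = 2.97 m: A R^(2/3) = 15.23 — matches.

y_n = 2.97 m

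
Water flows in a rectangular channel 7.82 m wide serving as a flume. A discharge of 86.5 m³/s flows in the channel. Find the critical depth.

y_c = 2.32 m

For a rectangular channel, critical depth y_c = (q²/g)^(1/3) where q = Q/b = 86.5/7.82 = 11.06 m²/s.
So y_c = (11.06²/9.81)^(1/3) = 2.32 m.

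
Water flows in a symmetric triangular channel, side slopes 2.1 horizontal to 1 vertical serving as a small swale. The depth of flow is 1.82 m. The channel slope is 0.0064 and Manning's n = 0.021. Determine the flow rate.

For a triangular section with side slope z = 2.1: A = zy² = 2.1×1.82² = 6.956 m²; P = 2y√(1+z²) = 2×1.82×2.326 = 8.466 m.
Hydraulic radius R = A/P = 6.956/8.466 = 0.8216 m.
Manning's equation: Q = (1/n) A R^(2/3) S^(1/2) = (1/0.021) × 6.956 × 0.8216^(2/3) × 0.0064^(1/2) = 23.2 m³/s.

Q = 23.2 m³/s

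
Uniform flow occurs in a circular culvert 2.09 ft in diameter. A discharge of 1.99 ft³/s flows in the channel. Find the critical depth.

At critical depth, Q² T / (g A³) = 1, i.e. A³/T = Q²/g = 1.99²/32.2 = 0.123.
Trying y = 0.543 ft: A³/T = 0.1936 — too large.
Trying y = 0.417 ft: A³/T = 0.06905 — too small.
Trying y = 0.483 ft: A³/T = 0.1227 — matches.

y_c = 0.483 ft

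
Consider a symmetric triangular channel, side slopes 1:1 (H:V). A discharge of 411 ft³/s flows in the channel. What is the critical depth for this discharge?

y_c = 6.37 ft

At critical depth, Q² T / (g A³) = 1, i.e. A³/T = Q²/g = 411²/32.2 = 5246.
At y = 4.38 ft: A³/T = 806 — short.
At y = 7.78 ft: A³/T = 14250 — over.
At y = 6.37 ft: A³/T = 5244 — matches.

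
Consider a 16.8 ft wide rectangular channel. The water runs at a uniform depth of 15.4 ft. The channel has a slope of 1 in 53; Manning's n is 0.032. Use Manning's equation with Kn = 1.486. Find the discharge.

Q = 5100 ft³/s

Flow area A = b·y = 16.8 × 15.4 = 258.7 ft². Wetted perimeter P = b + 2y = 16.8 + 2×15.4 = 47.6 ft.
Hydraulic radius R = A/P = 258.7/47.6 = 5.435 ft.
Manning's equation: Q = (1.486/n) A R^(2/3) S^(1/2) = (1.486/0.032) × 258.7 × 5.435^(2/3) × 0.01887^(1/2) = 5100 ft³/s.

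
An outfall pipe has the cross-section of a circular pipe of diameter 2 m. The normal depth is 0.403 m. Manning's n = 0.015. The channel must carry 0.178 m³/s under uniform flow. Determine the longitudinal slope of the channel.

S = 0.00023

For a circular section of diameter D = 2 m at depth y = 0.403 m, the central angle is θ = 2 arccos(1 − 2y/D) = 1.862 rad. Then A = (D²/8)(θ − sin θ) = 0.4521 m² and P = Dθ/2 = 1.862 m.
Hydraulic radius R = A/P = 0.4521/1.862 = 0.2428 m.
From Manning's equation, S = [nQ / (1 A R^(2/3))]² = [0.015 × 0.178 / (1 × 0.4521 × 0.2428^(2/3))]² = 0.00023.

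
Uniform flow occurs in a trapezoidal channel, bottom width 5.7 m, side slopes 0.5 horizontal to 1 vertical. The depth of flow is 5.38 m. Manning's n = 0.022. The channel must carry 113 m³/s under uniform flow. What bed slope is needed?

S = 0.000873

With bottom width b = 5.7 m and side slope z = 0.5: A = (b + zy)y = (5.7 + 0.5×5.38)×5.38 = 45.14 m²; P = b + 2y√(1+z²) = 5.7 + 2×5.38×1.118 = 17.73 m.
Hydraulic radius R = A/P = 45.14/17.73 = 2.546 m.
From Manning's equation, S = [nQ / (1 A R^(2/3))]² = [0.022 × 113 / (1 × 45.14 × 2.546^(2/3))]² = 0.000873.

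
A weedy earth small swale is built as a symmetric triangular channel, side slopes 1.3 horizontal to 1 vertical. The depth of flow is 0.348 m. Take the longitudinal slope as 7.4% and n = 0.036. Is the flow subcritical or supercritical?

For a triangular section with side slope z = 1.3: A = zy² = 1.3×0.348² = 0.1574 m²; P = 2y√(1+z²) = 2×0.348×1.64 = 1.142 m.
Hydraulic radius R = A/P = 0.1574/1.142 = 0.1379 m.
V = (1/n) R^(2/3) √S = (1/0.036) × 0.1379^(2/3) × √0.074 = 2.017 m/s. Hydraulic depth D_h = A/T = 0.1574/0.9048 = 0.174 m.
Froude number Fr = V/√(g·D_h) = 2.017/√(9.81×0.174) = 1.54, which is greater than 1, so the flow is supercritical.

supercritical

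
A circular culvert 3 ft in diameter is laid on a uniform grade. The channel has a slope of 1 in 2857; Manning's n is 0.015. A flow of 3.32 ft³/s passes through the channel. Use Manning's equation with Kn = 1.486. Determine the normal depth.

Manning's equation rearranged: A R^(2/3) = nQ / (1.486·√S) = 0.015 × 3.32 / (1.486 × √0.00035) = 1.791.
Trying y = 1.27 ft: A R^(2/3) = 2.179 — too large.
Trying y = 0.883 ft: A R^(2/3) = 1.101 — too small.
Trying y = 1.14 ft: A R^(2/3) = 1.789 — close enough.

y_n = 1.14 ft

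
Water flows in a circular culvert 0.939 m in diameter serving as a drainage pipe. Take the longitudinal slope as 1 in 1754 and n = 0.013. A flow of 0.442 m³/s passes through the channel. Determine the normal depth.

y_n = 0.705 m

Manning's equation rearranged: A R^(2/3) = nQ / (1·√S) = 0.013 × 0.442 / (√0.0005701) = 0.2406.
Trying y = 0.785 m: A R^(2/3) = 0.268 — too large.
Trying y = 0.527 m: A R^(2/3) = 0.1595 — too small.
Trying y = 0.705 m: A R^(2/3) = 0.2406 — close enough.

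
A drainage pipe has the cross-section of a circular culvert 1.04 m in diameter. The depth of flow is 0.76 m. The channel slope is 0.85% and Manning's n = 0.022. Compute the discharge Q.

For a circular section of diameter D = 1.04 m at depth y = 0.76 m, the central angle is θ = 2 arccos(1 − 2y/D) = 4.101 rad. Then A = (D²/8)(θ − sin θ) = 0.6652 m² and P = Dθ/2 = 2.133 m.
Hydraulic radius R = A/P = 0.6652/2.133 = 0.3119 m.
Manning's equation: Q = (1/n) A R^(2/3) S^(1/2) = (1/0.022) × 0.6652 × 0.3119^(2/3) × 0.0085^(1/2) = 1.28 m³/s.

Q = 1.28 m³/s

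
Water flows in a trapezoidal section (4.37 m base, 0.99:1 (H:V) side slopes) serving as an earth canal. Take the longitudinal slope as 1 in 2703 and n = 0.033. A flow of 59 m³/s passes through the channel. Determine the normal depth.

Manning's equation rearranged: A R^(2/3) = nQ / (1·√S) = 0.033 × 59 / (√0.00037) = 101.2.
At y = 3.88 m: A R^(2/3) = 51.98 — low.
At y = 6.11 m: A R^(2/3) = 131 — high.
At y = 5.4 m: A R^(2/3) = 101.3 — matches.

y_n = 5.4 m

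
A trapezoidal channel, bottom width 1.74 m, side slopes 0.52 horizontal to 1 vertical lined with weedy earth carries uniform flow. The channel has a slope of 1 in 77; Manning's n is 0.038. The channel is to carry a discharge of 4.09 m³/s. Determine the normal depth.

y_n = 0.928 m

Manning's equation rearranged: A R^(2/3) = nQ / (1·√S) = 0.038 × 4.09 / (√0.01299) = 1.364.
Trying y = 0.769 m: A R^(2/3) = 1 — short.
Trying y = 0.928 m: A R^(2/3) = 1.365 — ≈ 1.364.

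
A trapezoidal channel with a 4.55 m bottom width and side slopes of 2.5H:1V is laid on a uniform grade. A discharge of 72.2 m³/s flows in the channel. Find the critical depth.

y_c = 2.05 m

At critical depth, Q² T / (g A³) = 1, i.e. A³/T = Q²/g = 72.2²/9.81 = 531.4.
Try y = 1.73 m: A³/T = 274.2 — short.
Try y = 2.45 m: A³/T = 1065 — over.
Try y = 2.05 m: A³/T = 527.2 — matches.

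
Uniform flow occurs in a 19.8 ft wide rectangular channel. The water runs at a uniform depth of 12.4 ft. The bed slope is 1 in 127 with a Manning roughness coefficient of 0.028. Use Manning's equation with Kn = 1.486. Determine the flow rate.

Q = 3600 ft³/s

Flow area A = b·y = 19.8 × 12.4 = 245.5 ft². Wetted perimeter P = b + 2y = 19.8 + 2×12.4 = 44.6 ft.
Hydraulic radius R = A/P = 245.5/44.6 = 5.505 ft.
Manning's equation: Q = (1.486/n) A R^(2/3) S^(1/2) = (1.486/0.028) × 245.5 × 5.505^(2/3) × 0.007874^(1/2) = 3600 ft³/s.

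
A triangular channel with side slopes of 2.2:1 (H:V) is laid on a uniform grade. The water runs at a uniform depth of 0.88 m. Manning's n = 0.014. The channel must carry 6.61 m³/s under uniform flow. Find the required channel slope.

For a triangular section with side slope z = 2.2: A = zy² = 2.2×0.88² = 1.704 m²; P = 2y√(1+z²) = 2×0.88×2.417 = 4.253 m.
Hydraulic radius R = A/P = 1.704/4.253 = 0.4006 m.
From Manning's equation, S = [nQ / (1 A R^(2/3))]² = [0.014 × 6.61 / (1 × 1.704 × 0.4006^(2/3))]² = 0.00999.

S = 0.00999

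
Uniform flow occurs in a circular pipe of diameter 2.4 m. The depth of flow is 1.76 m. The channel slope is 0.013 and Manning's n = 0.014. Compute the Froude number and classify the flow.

For a circular section of diameter D = 2.4 m at depth y = 1.76 m, the central angle is θ = 2 arccos(1 − 2y/D) = 4.113 rad. Then A = (D²/8)(θ − sin θ) = 3.555 m² and P = Dθ/2 = 4.935 m.
Hydraulic radius R = A/P = 3.555/4.935 = 0.7204 m.
V = (1/n) R^(2/3) √S = (1/0.014) × 0.7204^(2/3) × √0.013 = 6.545 m/s. Hydraulic depth D_h = A/T = 3.555/2.123 = 1.675 m.
Froude number Fr = V/√(g·D_h) = 6.545/√(9.81×1.675) = 1.61, which is greater than 1, so the flow is supercritical.

supercritical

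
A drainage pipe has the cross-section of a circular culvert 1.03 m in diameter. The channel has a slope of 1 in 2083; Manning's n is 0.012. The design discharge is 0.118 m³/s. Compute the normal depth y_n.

Manning's equation rearranged: A R^(2/3) = nQ / (1·√S) = 0.012 × 0.118 / (√0.0004801) = 0.06463.
At y = 0.232 m: A R^(2/3) = 0.03753 — short.
At y = 0.306 m: A R^(2/3) = 0.06481 — ≈ 0.06463.

y_n = 0.306 m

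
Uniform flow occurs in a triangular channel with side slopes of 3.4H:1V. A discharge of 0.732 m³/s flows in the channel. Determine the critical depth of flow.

y_c = 0.394 m

At critical depth, Q² T / (g A³) = 1, i.e. A³/T = Q²/g = 0.732²/9.81 = 0.05462.
At y = 0.317 m: A³/T = 0.0185 — too small.
At y = 0.483 m: A³/T = 0.1519 — too large.
At y = 0.394 m: A³/T = 0.05488 — ≈ 0.05462.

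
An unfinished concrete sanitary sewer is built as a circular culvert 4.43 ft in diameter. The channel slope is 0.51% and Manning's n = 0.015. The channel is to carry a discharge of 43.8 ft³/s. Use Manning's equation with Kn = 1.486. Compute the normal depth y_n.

Manning's equation rearranged: A R^(2/3) = nQ / (1.486·√S) = 0.015 × 43.8 / (1.486 × √0.0051) = 6.191.
Trying y = 2.2 ft: A R^(2/3) = 8.155 — over.
Trying y = 1.6 ft: A R^(2/3) = 4.602 — short.
Trying y = 1.88 ft: A R^(2/3) = 6.19 — ≈ 6.191.

y_n = 1.88 ft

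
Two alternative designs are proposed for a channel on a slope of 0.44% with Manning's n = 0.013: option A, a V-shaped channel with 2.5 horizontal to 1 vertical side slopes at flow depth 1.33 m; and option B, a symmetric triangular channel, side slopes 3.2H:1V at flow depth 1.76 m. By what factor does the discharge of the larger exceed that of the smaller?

2.75

Channel A: For a triangular section with side slope z = 2.5: A = zy² = 2.5×1.33² = 4.422 m²; P = 2y√(1+z²) = 2×1.33×2.693 = 7.162 m. Hydraulic radius R = A/P = 4.422/7.162 = 0.6174 m. Q_A = (1/0.013)·4.422·0.6174^(2/3)·√0.0044 = 16.36 m³/s.
Channel B: For a triangular section with side slope z = 3.2: A = zy² = 3.2×1.76² = 9.912 m²; P = 2y√(1+z²) = 2×1.76×3.353 = 11.8 m. Hydraulic radius R = A/P = 9.912/11.8 = 0.8399 m. Q_B = (1/0.013)·9.912·0.8399^(2/3)·√0.0044 = 45.03 m³/s.
The larger discharge is 45.03 m³/s and the smaller is 16.36 m³/s; the ratio is 2.75.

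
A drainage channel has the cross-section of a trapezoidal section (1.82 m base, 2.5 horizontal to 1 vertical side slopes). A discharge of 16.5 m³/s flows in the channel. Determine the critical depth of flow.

At critical depth, Q² T / (g A³) = 1, i.e. A³/T = Q²/g = 16.5²/9.81 = 27.75.
At y = 1.05 m: A³/T = 14.38 — too small.
At y = 1.41 m: A³/T = 48.26 — too large.
At y = 1.23 m: A³/T = 27.39 — matches.

y_c = 1.23 m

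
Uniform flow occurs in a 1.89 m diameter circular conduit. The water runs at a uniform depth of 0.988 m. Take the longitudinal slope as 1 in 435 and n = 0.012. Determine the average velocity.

V = 2.47 m/s

For a circular section of diameter D = 1.89 m at depth y = 0.988 m, the central angle is θ = 2 arccos(1 − 2y/D) = 3.233 rad. Then A = (D²/8)(θ − sin θ) = 1.484 m² and P = Dθ/2 = 3.055 m.
Hydraulic radius R = A/P = 1.484/3.055 = 0.4858 m.
From Manning's equation, V = (1/n) R^(2/3) S^(1/2) = (1/0.012) × 0.4858^(2/3) × 0.002299^(1/2) = 2.47 m/s.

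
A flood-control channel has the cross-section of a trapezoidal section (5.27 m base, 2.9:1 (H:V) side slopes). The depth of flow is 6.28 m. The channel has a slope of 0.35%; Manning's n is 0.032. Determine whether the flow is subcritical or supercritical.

subcritical

With bottom width b = 5.27 m and side slope z = 2.9: A = (b + zy)y = (5.27 + 2.9×6.28)×6.28 = 147.5 m²; P = b + 2y√(1+z²) = 5.27 + 2×6.28×3.068 = 43.8 m.
Hydraulic radius R = A/P = 147.5/43.8 = 3.367 m.
V = (1/n) R^(2/3) √S = (1/0.032) × 3.367^(2/3) × √0.0035 = 4.153 m/s. Hydraulic depth D_h = A/T = 147.5/41.69 = 3.537 m.
Froude number Fr = V/√(g·D_h) = 4.153/√(9.81×3.537) = 0.705, which is less than 1, so the flow is subcritical.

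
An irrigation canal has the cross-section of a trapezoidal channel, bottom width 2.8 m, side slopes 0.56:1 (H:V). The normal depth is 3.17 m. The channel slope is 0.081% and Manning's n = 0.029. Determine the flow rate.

With bottom width b = 2.8 m and side slope z = 0.56: A = (b + zy)y = (2.8 + 0.56×3.17)×3.17 = 14.5 m²; P = b + 2y√(1+z²) = 2.8 + 2×3.17×1.146 = 10.07 m.
Hydraulic radius R = A/P = 14.5/10.07 = 1.441 m.
Manning's equation: Q = (1/n) A R^(2/3) S^(1/2) = (1/0.029) × 14.5 × 1.441^(2/3) × 0.00081^(1/2) = 18.2 m³/s.

Q = 18.2 m³/s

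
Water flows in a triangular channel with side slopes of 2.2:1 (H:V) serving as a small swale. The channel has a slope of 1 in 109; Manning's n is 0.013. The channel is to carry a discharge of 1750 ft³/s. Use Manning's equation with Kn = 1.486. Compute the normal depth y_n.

y_n = 6.07 ft

Manning's equation rearranged: A R^(2/3) = nQ / (1.486·√S) = 0.013 × 1750 / (1.486 × √0.009174) = 159.8.
Try y = 4.16 ft: A R^(2/3) = 58.27 — short.
Try y = 6.07 ft: A R^(2/3) = 159.6 — matches.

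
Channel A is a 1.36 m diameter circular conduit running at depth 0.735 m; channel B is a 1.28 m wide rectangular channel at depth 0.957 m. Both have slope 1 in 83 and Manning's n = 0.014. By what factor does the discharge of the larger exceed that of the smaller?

Channel A: For a circular section of diameter D = 1.36 m at depth y = 0.735 m, the central angle is θ = 2 arccos(1 − 2y/D) = 3.304 rad. Then A = (D²/8)(θ − sin θ) = 0.8011 m² and P = Dθ/2 = 2.246 m. Hydraulic radius R = A/P = 0.8011/2.246 = 0.3566 m. Q_A = (1/0.014)·0.8011·0.3566^(2/3)·√0.01205 = 3.158 m³/s.
Channel B: Flow area A = b·y = 1.28 × 0.957 = 1.225 m². Wetted perimeter P = b + 2y = 1.28 + 2×0.957 = 3.194 m. Hydraulic radius R = A/P = 1.225/3.194 = 0.3835 m. Q_B = (1/0.014)·1.225·0.3835^(2/3)·√0.01205 = 5.07 m³/s.
The larger discharge is 5.07 m³/s and the smaller is 3.158 m³/s; the ratio is 1.61.

1.61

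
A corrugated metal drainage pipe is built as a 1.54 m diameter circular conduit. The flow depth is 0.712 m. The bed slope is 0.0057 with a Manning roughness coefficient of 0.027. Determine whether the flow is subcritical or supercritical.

subcritical

For a circular section of diameter D = 1.54 m at depth y = 0.712 m, the central angle is θ = 2 arccos(1 − 2y/D) = 2.991 rad. Then A = (D²/8)(θ − sin θ) = 0.8421 m² and P = Dθ/2 = 2.303 m.
Hydraulic radius R = A/P = 0.8421/2.303 = 0.3657 m.
V = (1/n) R^(2/3) √S = (1/0.027) × 0.3657^(2/3) × √0.0057 = 1.43 m/s. Hydraulic depth D_h = A/T = 0.8421/1.536 = 0.5484 m.
Froude number Fr = V/√(g·D_h) = 1.43/√(9.81×0.5484) = 0.616, which is less than 1, so the flow is subcritical.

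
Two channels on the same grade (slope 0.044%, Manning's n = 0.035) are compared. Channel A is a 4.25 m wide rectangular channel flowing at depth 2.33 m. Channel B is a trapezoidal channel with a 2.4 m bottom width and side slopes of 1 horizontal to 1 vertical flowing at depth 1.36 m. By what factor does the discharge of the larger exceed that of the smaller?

2.37

Channel A: Flow area A = b·y = 4.25 × 2.33 = 9.902 m². Wetted perimeter P = b + 2y = 4.25 + 2×2.33 = 8.91 m. Hydraulic radius R = A/P = 9.902/8.91 = 1.111 m. Q_A = (1/0.035)·9.902·1.111^(2/3)·√0.00044 = 6.368 m³/s.
Channel B: With bottom width b = 2.4 m and side slope z = 1: A = (b + zy)y = (2.4 + 1×1.36)×1.36 = 5.114 m²; P = b + 2y√(1+z²) = 2.4 + 2×1.36×1.414 = 6.247 m. Hydraulic radius R = A/P = 5.114/6.247 = 0.8186 m. Q_B = (1/0.035)·5.114·0.8186^(2/3)·√0.00044 = 2.682 m³/s.
The larger discharge is 6.368 m³/s and the smaller is 2.682 m³/s; the ratio is 2.37.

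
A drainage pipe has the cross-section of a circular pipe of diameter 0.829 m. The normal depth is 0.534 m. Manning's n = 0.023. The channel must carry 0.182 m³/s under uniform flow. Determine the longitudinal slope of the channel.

S = 0.00088

For a circular section of diameter D = 0.829 m at depth y = 0.534 m, the central angle is θ = 2 arccos(1 − 2y/D) = 3.726 rad. Then A = (D²/8)(θ − sin θ) = 0.3676 m² and P = Dθ/2 = 1.545 m.
Hydraulic radius R = A/P = 0.3676/1.545 = 0.238 m.
From Manning's equation, S = [nQ / (1 A R^(2/3))]² = [0.023 × 0.182 / (1 × 0.3676 × 0.238^(2/3))]² = 0.00088.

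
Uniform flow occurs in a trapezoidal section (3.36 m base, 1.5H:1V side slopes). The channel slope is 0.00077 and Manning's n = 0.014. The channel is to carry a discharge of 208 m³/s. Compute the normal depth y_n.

y_n = 5.08 m

Manning's equation rearranged: A R^(2/3) = nQ / (1·√S) = 0.014 × 208 / (√0.00077) = 104.9.
Try y = 3.84 m: A R^(2/3) = 56.25 — too small.
Try y = 5.59 m: A R^(2/3) = 130.2 — too large.
Try y = 5.08 m: A R^(2/3) = 104.7 — close enough.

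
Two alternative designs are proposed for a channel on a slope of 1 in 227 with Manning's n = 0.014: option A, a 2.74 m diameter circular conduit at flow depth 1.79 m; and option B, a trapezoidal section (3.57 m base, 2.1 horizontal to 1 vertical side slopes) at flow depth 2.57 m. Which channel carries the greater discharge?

Channel A: For a circular section of diameter D = 2.74 m at depth y = 1.79 m, the central angle is θ = 2 arccos(1 − 2y/D) = 3.765 rad. Then A = (D²/8)(θ − sin θ) = 4.081 m² and P = Dθ/2 = 5.158 m. Hydraulic radius R = A/P = 4.081/5.158 = 0.7912 m. Q_A = (1/0.014)·4.081·0.7912^(2/3)·√0.004405 = 16.55 m³/s.
Channel B: With bottom width b = 3.57 m and side slope z = 2.1: A = (b + zy)y = (3.57 + 2.1×2.57)×2.57 = 23.05 m²; P = b + 2y√(1+z²) = 3.57 + 2×2.57×2.326 = 15.53 m. Hydraulic radius R = A/P = 23.05/15.53 = 1.484 m. Q_B = (1/0.014)·23.05·1.484^(2/3)·√0.004405 = 142.2 m³/s.
Q_A = 16.55 m³/s vs Q_B = 142.2 m³/s, so channel B carries more.

channel B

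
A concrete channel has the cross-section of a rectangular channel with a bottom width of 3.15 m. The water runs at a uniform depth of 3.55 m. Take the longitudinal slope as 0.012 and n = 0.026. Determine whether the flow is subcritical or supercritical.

subcritical

Flow area A = b·y = 3.15 × 3.55 = 11.18 m². Wetted perimeter P = b + 2y = 3.15 + 2×3.55 = 10.25 m.
Hydraulic radius R = A/P = 11.18/10.25 = 1.091 m.
V = (1/n) R^(2/3) √S = (1/0.026) × 1.091^(2/3) × √0.012 = 4.465 m/s. Hydraulic depth D_h = A/T = 11.18/3.15 = 3.55 m.
Froude number Fr = V/√(g·D_h) = 4.465/√(9.81×3.55) = 0.757, which is less than 1, so the flow is subcritical.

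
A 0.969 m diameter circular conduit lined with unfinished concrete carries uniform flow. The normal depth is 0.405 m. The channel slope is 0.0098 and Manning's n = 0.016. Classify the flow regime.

supercritical

For a circular section of diameter D = 0.969 m at depth y = 0.405 m, the central angle is θ = 2 arccos(1 − 2y/D) = 2.812 rad. Then A = (D²/8)(θ − sin θ) = 0.292 m² and P = Dθ/2 = 1.362 m.
Hydraulic radius R = A/P = 0.292/1.362 = 0.2144 m.
V = (1/n) R^(2/3) √S = (1/0.016) × 0.2144^(2/3) × √0.0098 = 2.216 m/s. Hydraulic depth D_h = A/T = 0.292/0.9559 = 0.3055 m.
Froude number Fr = V/√(g·D_h) = 2.216/√(9.81×0.3055) = 1.28, which is greater than 1, so the flow is supercritical.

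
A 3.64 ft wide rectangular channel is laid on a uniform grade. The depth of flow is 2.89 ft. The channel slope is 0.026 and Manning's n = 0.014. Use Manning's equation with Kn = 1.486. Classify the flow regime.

supercritical

Flow area A = b·y = 3.64 × 2.89 = 10.52 ft². Wetted perimeter P = b + 2y = 3.64 + 2×2.89 = 9.42 ft.
Hydraulic radius R = A/P = 10.52/9.42 = 1.117 ft.
V = (1.486/n) R^(2/3) √S = (1.486/0.014) × 1.117^(2/3) × √0.026 = 18.42 ft/s. Hydraulic depth D_h = A/T = 10.52/3.64 = 2.89 ft.
Froude number Fr = V/√(g·D_h) = 18.42/√(32.2×2.89) = 1.91, which is greater than 1, so the flow is supercritical.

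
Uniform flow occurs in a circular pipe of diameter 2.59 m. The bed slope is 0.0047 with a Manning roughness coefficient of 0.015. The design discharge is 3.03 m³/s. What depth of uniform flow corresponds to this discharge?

y_n = 0.718 m

Manning's equation rearranged: A R^(2/3) = nQ / (1·√S) = 0.015 × 3.03 / (√0.0047) = 0.663.
Trying y = 0.849 m: A R^(2/3) = 0.9156 — high.
Trying y = 0.583 m: A R^(2/3) = 0.4382 — low.
Trying y = 0.718 m: A R^(2/3) = 0.6621 — close enough.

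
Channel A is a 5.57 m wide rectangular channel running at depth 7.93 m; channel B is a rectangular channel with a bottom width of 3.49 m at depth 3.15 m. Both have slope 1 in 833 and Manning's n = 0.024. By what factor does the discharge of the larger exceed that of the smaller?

Channel A: Flow area A = b·y = 5.57 × 7.93 = 44.17 m². Wetted perimeter P = b + 2y = 5.57 + 2×7.93 = 21.43 m. Hydraulic radius R = A/P = 44.17/21.43 = 2.061 m. Q_A = (1/0.024)·44.17·2.061^(2/3)·√0.0012 = 103.3 m³/s.
Channel B: Flow area A = b·y = 3.49 × 3.15 = 10.99 m². Wetted perimeter P = b + 2y = 3.49 + 2×3.15 = 9.79 m. Hydraulic radius R = A/P = 10.99/9.79 = 1.123 m. Q_B = (1/0.024)·10.99·1.123^(2/3)·√0.0012 = 17.15 m³/s.
The larger discharge is 103.3 m³/s and the smaller is 17.15 m³/s; the ratio is 6.02.

6.02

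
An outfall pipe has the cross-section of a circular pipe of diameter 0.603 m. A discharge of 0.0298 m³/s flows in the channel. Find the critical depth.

y_c = 0.108 m

At critical depth, Q² T / (g A³) = 1, i.e. A³/T = Q²/g = 0.0298²/9.81 = 0.00009052.
Trying y = 0.129 m: A³/T = 0.0001814 — high.
Trying y = 0.0785 m: A³/T = 0.00002574 — low.
Trying y = 0.108 m: A³/T = 0.00009040 — ≈ 0.00009052.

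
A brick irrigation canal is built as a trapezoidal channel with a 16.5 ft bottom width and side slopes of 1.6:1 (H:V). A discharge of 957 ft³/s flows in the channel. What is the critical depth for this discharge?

At critical depth, Q² T / (g A³) = 1, i.e. A³/T = Q²/g = 957²/32.2 = 28440.
At y = 3.36 ft: A³/T = 14570 — low.
At y = 4.1 ft: A³/T = 28530 — ≈ 28440.

y_c = 4.1 ft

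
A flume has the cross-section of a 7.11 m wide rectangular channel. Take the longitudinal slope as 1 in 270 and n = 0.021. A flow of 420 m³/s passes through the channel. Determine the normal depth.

Manning's equation rearranged: A R^(2/3) = nQ / (1·√S) = 0.021 × 420 / (√0.003704) = 144.9.
Trying y = 9.46 m: A R^(2/3) = 126.7 — low.
Trying y = 12.5 m: A R^(2/3) = 175.2 — high.
Trying y = 10.6 m: A R^(2/3) = 144.8 — close enough.

y_n = 10.6 m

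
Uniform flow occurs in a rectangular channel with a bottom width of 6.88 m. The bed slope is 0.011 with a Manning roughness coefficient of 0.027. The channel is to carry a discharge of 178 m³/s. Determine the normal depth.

Manning's equation rearranged: A R^(2/3) = nQ / (1·√S) = 0.027 × 178 / (√0.011) = 45.82.
Try y = 3.42 m: A R^(2/3) = 33.71 — too small.
Try y = 5.17 m: A R^(2/3) = 57.69 — too large.
Try y = 4.32 m: A R^(2/3) = 45.83 — matches.

y_n = 4.32 m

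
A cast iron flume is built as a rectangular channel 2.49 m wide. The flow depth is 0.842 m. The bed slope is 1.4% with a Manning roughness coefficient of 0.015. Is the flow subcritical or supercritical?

supercritical

Flow area A = b·y = 2.49 × 0.842 = 2.097 m². Wetted perimeter P = b + 2y = 2.49 + 2×0.842 = 4.174 m.
Hydraulic radius R = A/P = 2.097/4.174 = 0.5023 m.
V = (1/n) R^(2/3) √S = (1/0.015) × 0.5023^(2/3) × √0.014 = 4.984 m/s. Hydraulic depth D_h = A/T = 2.097/2.49 = 0.842 m.
Froude number Fr = V/√(g·D_h) = 4.984/√(9.81×0.842) = 1.73, which is greater than 1, so the flow is supercritical.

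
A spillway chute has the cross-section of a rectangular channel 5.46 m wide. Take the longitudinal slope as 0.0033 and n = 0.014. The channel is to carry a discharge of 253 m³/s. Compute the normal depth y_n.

Manning's equation rearranged: A R^(2/3) = nQ / (1·√S) = 0.014 × 253 / (√0.0033) = 61.66.
Trying y = 8.81 m: A R^(2/3) = 78.49 — over.
Trying y = 5.4 m: A R^(2/3) = 43.84 — short.
Trying y = 7.17 m: A R^(2/3) = 61.67 — close enough.

y_n = 7.17 m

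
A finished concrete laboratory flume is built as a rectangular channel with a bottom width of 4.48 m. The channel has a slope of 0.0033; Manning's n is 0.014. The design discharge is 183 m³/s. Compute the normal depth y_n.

y_n = 7 m

Manning's equation rearranged: A R^(2/3) = nQ / (1·√S) = 0.014 × 183 / (√0.0033) = 44.6.
At y = 8.78 m: A R^(2/3) = 57.87 — high.
At y = 5.63 m: A R^(2/3) = 34.54 — low.
At y = 7 m: A R^(2/3) = 44.62 — close enough.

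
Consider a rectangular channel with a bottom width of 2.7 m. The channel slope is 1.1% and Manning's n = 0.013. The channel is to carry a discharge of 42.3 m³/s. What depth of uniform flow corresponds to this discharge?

Manning's equation rearranged: A R^(2/3) = nQ / (1·√S) = 0.013 × 42.3 / (√0.011) = 5.243.
Trying y = 2.77 m: A R^(2/3) = 7.011 — too large.
Trying y = 1.61 m: A R^(2/3) = 3.538 — too small.
Trying y = 2.19 m: A R^(2/3) = 5.244 — close enough.

y_n = 2.19 m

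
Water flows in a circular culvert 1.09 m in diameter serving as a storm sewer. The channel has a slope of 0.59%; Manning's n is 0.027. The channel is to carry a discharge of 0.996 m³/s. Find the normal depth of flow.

y_n = 0.803 m

Manning's equation rearranged: A R^(2/3) = nQ / (1·√S) = 0.027 × 0.996 / (√0.0059) = 0.3501.
Trying y = 0.653 m: A R^(2/3) = 0.2629 — too small.
Trying y = 0.968 m: A R^(2/3) = 0.4155 — too large.
Trying y = 0.803 m: A R^(2/3) = 0.3502 — close enough.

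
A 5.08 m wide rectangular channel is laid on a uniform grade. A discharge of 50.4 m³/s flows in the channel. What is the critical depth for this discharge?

For a rectangular channel, critical depth y_c = (q²/g)^(1/3) where q = Q/b = 50.4/5.08 = 9.921 m²/s.
So y_c = (9.921²/9.81)^(1/3) = 2.16 m.

y_c = 2.16 m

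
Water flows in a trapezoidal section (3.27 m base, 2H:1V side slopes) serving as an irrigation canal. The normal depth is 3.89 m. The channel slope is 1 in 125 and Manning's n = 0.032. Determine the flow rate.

Q = 196 m³/s

With bottom width b = 3.27 m and side slope z = 2: A = (b + zy)y = (3.27 + 2×3.89)×3.89 = 42.98 m²; P = b + 2y√(1+z²) = 3.27 + 2×3.89×2.236 = 20.67 m.
Hydraulic radius R = A/P = 42.98/20.67 = 2.08 m.
Manning's equation: Q = (1/n) A R^(2/3) S^(1/2) = (1/0.032) × 42.98 × 2.08^(2/3) × 0.008^(1/2) = 196 m³/s.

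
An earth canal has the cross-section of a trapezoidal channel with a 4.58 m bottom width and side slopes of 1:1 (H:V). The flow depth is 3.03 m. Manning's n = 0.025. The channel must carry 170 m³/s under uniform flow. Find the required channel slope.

With bottom width b = 4.58 m and side slope z = 1: A = (b + zy)y = (4.58 + 1×3.03)×3.03 = 23.06 m²; P = b + 2y√(1+z²) = 4.58 + 2×3.03×1.414 = 13.15 m.
Hydraulic radius R = A/P = 23.06/13.15 = 1.753 m.
From Manning's equation, S = [nQ / (1 A R^(2/3))]² = [0.025 × 170 / (1 × 23.06 × 1.753^(2/3))]² = 0.0161.

S = 0.0161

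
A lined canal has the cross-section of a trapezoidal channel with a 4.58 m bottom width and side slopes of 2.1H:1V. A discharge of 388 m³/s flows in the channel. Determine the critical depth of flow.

y_c = 4.9 m

At critical depth, Q² T / (g A³) = 1, i.e. A³/T = Q²/g = 388²/9.81 = 15350.
At y = 4.04 m: A³/T = 6823 — short.
At y = 5.52 m: A³/T = 25620 — over.
At y = 4.9 m: A³/T = 15370 — close enough.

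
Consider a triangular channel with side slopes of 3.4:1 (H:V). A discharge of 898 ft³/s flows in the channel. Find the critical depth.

y_c = 5.34 ft

At critical depth, Q² T / (g A³) = 1, i.e. A³/T = Q²/g = 898²/32.2 = 25040.
Try y = 4.06 ft: A³/T = 6376 — low.
Try y = 6.53 ft: A³/T = 68630 — high.
Try y = 5.34 ft: A³/T = 25100 — matches.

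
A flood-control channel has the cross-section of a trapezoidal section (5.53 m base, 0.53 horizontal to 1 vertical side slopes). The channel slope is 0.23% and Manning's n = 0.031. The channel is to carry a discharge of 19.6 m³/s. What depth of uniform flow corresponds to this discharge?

Manning's equation rearranged: A R^(2/3) = nQ / (1·√S) = 0.031 × 19.6 / (√0.0023) = 12.67.
Trying y = 1.24 m: A R^(2/3) = 7.259 — low.
Trying y = 2 m: A R^(2/3) = 15.78 — high.
Trying y = 1.75 m: A R^(2/3) = 12.69 — matches.

y_n = 1.75 m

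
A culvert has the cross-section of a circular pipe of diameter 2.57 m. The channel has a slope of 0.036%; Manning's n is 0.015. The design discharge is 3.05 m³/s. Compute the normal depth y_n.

Manning's equation rearranged: A R^(2/3) = nQ / (1·√S) = 0.015 × 3.05 / (√0.00036) = 2.411.
Try y = 1.2 m: A R^(2/3) = 1.717 — low.
Try y = 1.84 m: A R^(2/3) = 3.329 — high.
Try y = 1.47 m: A R^(2/3) = 2.409 — close enough.

y_n = 1.47 m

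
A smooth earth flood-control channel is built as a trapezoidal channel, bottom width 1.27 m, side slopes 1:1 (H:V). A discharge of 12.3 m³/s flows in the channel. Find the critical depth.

At critical depth, Q² T / (g A³) = 1, i.e. A³/T = Q²/g = 12.3²/9.81 = 15.42.
Try y = 1.13 m: A³/T = 5.651 — short.
Try y = 1.66 m: A³/T = 25.07 — over.
Try y = 1.47 m: A³/T = 15.52 — close enough.

y_c = 1.47 m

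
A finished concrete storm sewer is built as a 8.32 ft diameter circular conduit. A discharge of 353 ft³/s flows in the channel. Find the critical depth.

y_c = 4.71 ft

At critical depth, Q² T / (g A³) = 1, i.e. A³/T = Q²/g = 353²/32.2 = 3870.
Try y = 5.12 ft: A³/T = 5341 — high.
Try y = 3.47 ft: A³/T = 1206 — low.
Try y = 4.71 ft: A³/T = 3880 — matches.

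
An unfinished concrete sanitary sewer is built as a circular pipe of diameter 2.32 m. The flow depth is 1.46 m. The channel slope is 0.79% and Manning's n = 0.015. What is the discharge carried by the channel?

Q = 12.6 m³/s

For a circular section of diameter D = 2.32 m at depth y = 1.46 m, the central angle is θ = 2 arccos(1 − 2y/D) = 3.665 rad. Then A = (D²/8)(θ − sin θ) = 2.802 m² and P = Dθ/2 = 4.251 m.
Hydraulic radius R = A/P = 2.802/4.251 = 0.6591 m.
Manning's equation: Q = (1/n) A R^(2/3) S^(1/2) = (1/0.015) × 2.802 × 0.6591^(2/3) × 0.0079^(1/2) = 12.6 m³/s.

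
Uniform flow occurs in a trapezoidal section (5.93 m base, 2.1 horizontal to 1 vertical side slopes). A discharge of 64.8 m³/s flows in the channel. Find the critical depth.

At critical depth, Q² T / (g A³) = 1, i.e. A³/T = Q²/g = 64.8²/9.81 = 428.
Trying y = 2.35 m: A³/T = 1054 — high.
Trying y = 1.28 m: A³/T = 118.7 — low.
Trying y = 1.84 m: A³/T = 428.5 — matches.

y_c = 1.84 m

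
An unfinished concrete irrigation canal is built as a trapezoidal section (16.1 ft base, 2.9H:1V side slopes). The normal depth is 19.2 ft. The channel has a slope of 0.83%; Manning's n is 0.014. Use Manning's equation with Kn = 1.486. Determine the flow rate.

With bottom width b = 16.1 ft and side slope z = 2.9: A = (b + zy)y = (16.1 + 2.9×19.2)×19.2 = 1378 ft²; P = b + 2y√(1+z²) = 16.1 + 2×19.2×3.068 = 133.9 ft.
Hydraulic radius R = A/P = 1378/133.9 = 10.29 ft.
Manning's equation: Q = (1.486/n) A R^(2/3) S^(1/2) = (1.486/0.014) × 1378 × 10.29^(2/3) × 0.0083^(1/2) = 63100 ft³/s.

Q = 63100 ft³/s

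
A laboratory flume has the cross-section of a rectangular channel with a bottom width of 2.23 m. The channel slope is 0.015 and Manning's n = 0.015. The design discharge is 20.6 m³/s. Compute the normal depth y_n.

y_n = 1.52 m

Manning's equation rearranged: A R^(2/3) = nQ / (1·√S) = 0.015 × 20.6 / (√0.015) = 2.523.
Try y = 1.73 m: A R^(2/3) = 2.977 — high.
Try y = 1.3 m: A R^(2/3) = 2.063 — low.
Try y = 1.52 m: A R^(2/3) = 2.526 — matches.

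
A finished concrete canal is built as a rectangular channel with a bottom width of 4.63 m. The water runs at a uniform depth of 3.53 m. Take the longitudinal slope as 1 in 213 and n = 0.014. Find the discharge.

Q = 100 m³/s

Flow area A = b·y = 4.63 × 3.53 = 16.34 m². Wetted perimeter P = b + 2y = 4.63 + 2×3.53 = 11.69 m.
Hydraulic radius R = A/P = 16.34/11.69 = 1.398 m.
Manning's equation: Q = (1/n) A R^(2/3) S^(1/2) = (1/0.014) × 16.34 × 1.398^(2/3) × 0.004695^(1/2) = 100 m³/s.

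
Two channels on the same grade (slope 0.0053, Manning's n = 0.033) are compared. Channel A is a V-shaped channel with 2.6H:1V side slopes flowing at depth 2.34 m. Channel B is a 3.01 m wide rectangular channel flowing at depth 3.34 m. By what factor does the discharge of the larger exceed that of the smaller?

Channel A: For a triangular section with side slope z = 2.6: A = zy² = 2.6×2.34² = 14.24 m²; P = 2y√(1+z²) = 2×2.34×2.786 = 13.04 m. Hydraulic radius R = A/P = 14.24/13.04 = 1.092 m. Q_A = (1/0.033)·14.24·1.092^(2/3)·√0.0053 = 33.31 m³/s.
Channel B: Flow area A = b·y = 3.01 × 3.34 = 10.05 m². Wetted perimeter P = b + 2y = 3.01 + 2×3.34 = 9.69 m. Hydraulic radius R = A/P = 10.05/9.69 = 1.038 m. Q_B = (1/0.033)·10.05·1.038^(2/3)·√0.0053 = 22.73 m³/s.
The larger discharge is 33.31 m³/s and the smaller is 22.73 m³/s; the ratio is 1.47.

1.47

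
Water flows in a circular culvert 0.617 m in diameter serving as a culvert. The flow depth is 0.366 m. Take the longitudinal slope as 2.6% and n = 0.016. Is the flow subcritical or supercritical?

supercritical

For a circular section of diameter D = 0.617 m at depth y = 0.366 m, the central angle is θ = 2 arccos(1 − 2y/D) = 3.517 rad. Then A = (D²/8)(θ − sin θ) = 0.1848 m² and P = Dθ/2 = 1.085 m.
Hydraulic radius R = A/P = 0.1848/1.085 = 0.1703 m.
V = (1/n) R^(2/3) √S = (1/0.016) × 0.1703^(2/3) × √0.026 = 3.096 m/s. Hydraulic depth D_h = A/T = 0.1848/0.6062 = 0.3048 m.
Froude number Fr = V/√(g·D_h) = 3.096/√(9.81×0.3048) = 1.79, which is greater than 1, so the flow is supercritical.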